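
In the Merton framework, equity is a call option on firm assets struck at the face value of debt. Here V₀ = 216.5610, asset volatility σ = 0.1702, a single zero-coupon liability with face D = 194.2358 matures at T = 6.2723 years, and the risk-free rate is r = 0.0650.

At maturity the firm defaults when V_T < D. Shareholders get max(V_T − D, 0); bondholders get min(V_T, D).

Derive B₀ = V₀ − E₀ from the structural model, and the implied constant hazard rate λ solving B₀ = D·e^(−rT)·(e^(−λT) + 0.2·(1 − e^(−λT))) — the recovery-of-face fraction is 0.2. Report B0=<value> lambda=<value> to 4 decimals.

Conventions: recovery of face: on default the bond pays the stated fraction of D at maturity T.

Work the structural quantities from V₀ = 216.5610 against face 194.2358:
d₁ = [ln(V₀/D) + (r + σ²/2)T] / (σ√T)
   = [ln(216.5610/194.2358) + (0.0650 + 0.5·0.1702²)·6.2723] / (0.1702·√6.2723)
   = [0.108799 + 0.498548] / 0.426258 = 1.424833
d₂ = d₁ − σ√T = 1.424833 − 0.426258 = 0.998574
N(d₁) = 0.922897,  N(d₂) = 0.841000,  e^(−rT) = 0.665179
E₀ = V₀·N(d₁) − D·e^(−rT)·N(d₂)
   = 216.5610·0.922897 − 194.2358·0.665179·0.841000 = 91.205125
B₀ = V₀ − E₀ = 216.5610 − 91.205125 = 125.355875
e^(−λT) = (B₀·e^(rT)/D − 0.2)/(1 − 0.2) = (125.3559·1.503355/194.2358 − 0.2)/0.8 = 0.96279433
λ = −ln(0.96279433)/6.2723 = 0.006045

B0=125.3559 lambda=0.0060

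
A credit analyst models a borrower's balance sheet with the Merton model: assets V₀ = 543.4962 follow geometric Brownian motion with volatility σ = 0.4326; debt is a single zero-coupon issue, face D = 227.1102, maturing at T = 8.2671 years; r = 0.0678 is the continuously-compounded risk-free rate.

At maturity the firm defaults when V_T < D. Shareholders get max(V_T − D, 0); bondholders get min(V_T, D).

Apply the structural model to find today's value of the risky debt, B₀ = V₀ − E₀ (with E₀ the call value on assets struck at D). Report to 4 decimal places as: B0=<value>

With assets at 543.4962 and a single debt payment of 227.1102 at 8.2671 years:
d₁ = [ln(V₀/D) + (r + σ²/2)T] / (σ√T)
   = [ln(543.4962/227.1102) + (0.0678 + 0.5·0.4326²)·8.2671] / (0.4326·√8.2671)
   = [0.872587 + 1.334073] / 1.243836 = 1.774077
d₂ = d₁ − σ√T = 1.774077 − 1.243836 = 0.530241
N(d₁) = 0.961975,  N(d₂) = 0.702028,  e^(−rT) = 0.570918
E₀ = V₀·N(d₁) − D·e^(−rT)·N(d₂)
   = 543.4962·0.961975 − 227.1102·0.570918·0.702028 = 431.803806
B₀ = V₀ − E₀ = 543.4962 − 431.803806 = 111.692394

B0=111.6924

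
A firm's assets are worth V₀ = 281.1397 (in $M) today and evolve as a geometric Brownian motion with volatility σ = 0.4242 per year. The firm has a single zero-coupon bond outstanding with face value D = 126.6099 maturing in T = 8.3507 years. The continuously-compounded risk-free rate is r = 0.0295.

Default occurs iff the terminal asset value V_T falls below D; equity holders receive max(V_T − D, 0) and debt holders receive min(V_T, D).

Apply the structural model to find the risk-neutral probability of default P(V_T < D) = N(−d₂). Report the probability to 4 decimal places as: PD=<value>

Equity is a call on the firm's assets struck at D = 126.6099:
d₁ = [ln(V₀/D) + (r + σ²/2)T] / (σ√T)
   = [ln(281.1397/126.6099) + (0.0295 + 0.5·0.4242²)·8.3507] / (0.4242·√8.3507)
   = [0.797741 + 0.997682] / 1.225835 = 1.464653
d₂ = d₁ − σ√T = 1.464653 − 1.225835 = 0.238817
risk-neutral PD = N(−d₂) = N(-0.238817) = 0.405624

PD=0.4056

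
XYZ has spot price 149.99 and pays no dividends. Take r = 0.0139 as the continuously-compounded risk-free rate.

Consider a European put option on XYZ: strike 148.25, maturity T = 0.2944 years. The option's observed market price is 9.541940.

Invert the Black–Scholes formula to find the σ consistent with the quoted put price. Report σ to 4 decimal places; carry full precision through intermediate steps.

sigma = 0.3318

At σ = 0.3318 the Black–Scholes value reproduces the quote:
σ√T = 0.3318·√0.2944 = 0.180030
d₁ = (ln(S/K) + (r+σ²/2)T) / (σ√T) = (ln(149.99/148.25) + (0.0139+0.3318²/2)·0.2944) / 0.180030 = (0.011669 + 0.020298) / 0.180030 = 0.177560
d₂ = d₁ − σ√T = 0.177560 − 0.180030 = -0.002470
e^{−rT} = 0.995916
N(−d₁) = 0.429534,  N(−d₂) = 0.500985
V = K·e^{−rT}·N(−d₂) − S·N(−d₁) = 73.967778 − 64.425838 = 9.541940 (the observed quote) — the price is monotone increasing in volatility, hence this σ is the only solution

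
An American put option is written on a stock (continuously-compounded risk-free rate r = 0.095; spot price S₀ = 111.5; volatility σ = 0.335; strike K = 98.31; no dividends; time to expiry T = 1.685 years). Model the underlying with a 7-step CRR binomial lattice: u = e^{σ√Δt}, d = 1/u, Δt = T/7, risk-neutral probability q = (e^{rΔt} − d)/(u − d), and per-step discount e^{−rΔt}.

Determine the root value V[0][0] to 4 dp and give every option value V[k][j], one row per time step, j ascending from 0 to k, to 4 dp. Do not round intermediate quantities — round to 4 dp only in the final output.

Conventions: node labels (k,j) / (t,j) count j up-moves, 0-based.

params: Δt=0.24071 u=1.17864 d=0.84844 q=0.52905 e^(-rΔt)=0.97739
t_7 payoffs: 63.0233 49.2901 30.2122 3.7093 0.0000 0.0000 0.0000 0.0000
k=6: node(6,0) S=41.5902 payoff=56.7198 vs cont=54.4971 → 56.7198 [stop]  node(6,1) S=57.7767 payoff=40.5333 vs cont=38.3107 → 40.5333 [stop]  node(6,2) S=80.2627 payoff=18.0473 vs cont=15.8247 → 18.0473 [stop]  node(6,3) S=111.5000 payoff=0.0000 vs cont=1.7074 → 1.7074 [wait]  node(6,4) S=154.8945 payoff=0.0000 vs cont=0.0000 → 0.0000 [wait]  node(6,5) S=215.1777 payoff=0.0000 vs cont=0.0000 → 0.0000 [wait]  node(6,6) S=298.9223 payoff=0.0000 vs cont=0.0000 → 0.0000 [wait]
k=5: node(5,0) S=49.0199 payoff=49.2901 vs cont=47.0675 → 49.2901 [stop]  node(5,1) S=68.0978 payoff=30.2122 vs cont=27.9896 → 30.2122 [stop]  node(5,2) S=94.6007 payoff=3.7093 vs cont=9.1900 → 9.1900 [wait]  node(5,3) S=131.4182 payoff=0.0000 vs cont=0.7859 → 0.7859 [wait]  node(5,4) S=182.5646 payoff=0.0000 vs cont=0.0000 → 0.0000 [wait]  node(5,5) S=253.6166 payoff=0.0000 vs cont=0.0000 → 0.0000 [wait]
k=4: node(4,0) S=57.7767 payoff=40.5333 vs cont=38.3107 → 40.5333 [stop]  node(4,1) S=80.2627 payoff=18.0473 vs cont=18.6587 → 18.6587 [wait]  node(4,2) S=111.5000 payoff=0.0000 vs cont=4.6365 → 4.6365 [wait]  node(4,3) S=154.8945 payoff=0.0000 vs cont=0.3618 → 0.3618 [wait]  node(4,4) S=215.1777 payoff=0.0000 vs cont=0.0000 → 0.0000 [wait]
k=3: node(3,0) S=68.0978 payoff=30.2122 vs cont=28.3057 → 30.2122 [stop]  node(3,1) S=94.6007 payoff=3.7093 vs cont=10.9861 → 10.9861 [wait]  node(3,2) S=131.4182 payoff=0.0000 vs cont=2.3213 → 2.3213 [wait]  node(3,3) S=182.5646 payoff=0.0000 vs cont=0.1665 → 0.1665 [wait]
k=2: node(2,0) S=80.2627 payoff=18.0473 vs cont=19.5875 → 19.5875 [wait]  node(2,1) S=111.5000 payoff=0.0000 vs cont=6.2572 → 6.2572 [wait]  node(2,2) S=154.8945 payoff=0.0000 vs cont=1.1546 → 1.1546 [wait]
k=1: node(1,0) S=94.6007 payoff=3.7093 vs cont=12.2516 → 12.2516 [wait]  node(1,1) S=131.4182 payoff=0.0000 vs cont=3.4772 → 3.4772 [wait]
k=0: node(0,0) S=111.5000 payoff=0.0000 vs cont=7.4374 → 7.4374 [wait]

price = 7.4374
tree:
7.4374
12.2516 3.4772
19.5875 6.2572 1.1546
30.2122 10.9861 2.3213 0.1665
40.5333 18.6587 4.6365 0.3618 0.0000
49.2901 30.2122 9.1900 0.7859 0.0000 0.0000
56.7198 40.5333 18.0473 1.7074 0.0000 0.0000 0.0000
63.0233 49.2901 30.2122 3.7093 0.0000 0.0000 0.0000 0.0000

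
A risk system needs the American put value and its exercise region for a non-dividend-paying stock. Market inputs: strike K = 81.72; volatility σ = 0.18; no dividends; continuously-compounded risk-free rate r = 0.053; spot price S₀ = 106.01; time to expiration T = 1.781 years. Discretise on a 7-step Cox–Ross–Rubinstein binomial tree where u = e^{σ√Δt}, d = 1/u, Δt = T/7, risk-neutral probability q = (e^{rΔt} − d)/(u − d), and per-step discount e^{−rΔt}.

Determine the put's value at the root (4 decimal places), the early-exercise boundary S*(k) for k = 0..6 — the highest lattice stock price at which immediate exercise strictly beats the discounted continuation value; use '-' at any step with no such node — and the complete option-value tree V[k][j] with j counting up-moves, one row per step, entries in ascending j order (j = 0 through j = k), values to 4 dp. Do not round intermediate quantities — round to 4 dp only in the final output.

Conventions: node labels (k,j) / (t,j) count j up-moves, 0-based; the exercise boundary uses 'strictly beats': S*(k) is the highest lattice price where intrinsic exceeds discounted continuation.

price = 0.6842
boundary = - - - - - 67.3273 73.7262
tree:
0.6842
1.3259 0.1802
2.5225 0.3872 0.0166
4.6847 0.8296 0.0377 0.0000
8.4155 1.7718 0.0852 0.0000 0.0000
14.3927 3.7709 0.1928 0.0000 0.0000 0.0000
20.2363 7.9938 0.4361 0.0000 0.0000 0.0000 0.0000
25.5727 14.3927 0.9866 0.0000 0.0000 0.0000 0.0000 0.0000

Δt=0.25443  u=1.09504  d=0.91321  q=0.55198  discount=0.98661
step 7 (expiry): payoffs max(K−S,0) = 25.5727 14.3927 0.9866 0.0000 0.0000 0.0000 0.0000 0.0000
step 6: (k=6,j=0): S=61.4837, K−S=20.2363, hold=19.1418 ⇒ V=20.2363 exercise | (k=6,j=1): S=73.7262, K−S=7.9938, hold=6.8992 ⇒ V=7.9938 exercise | (k=6,j=2): S=88.4066, K−S=0.0000, hold=0.4361 ⇒ V=0.4361 continue | (k=6,j=3): S=106.0100, K−S=0.0000, hold=0.0000 ⇒ V=0.0000 continue | (k=6,j=4): S=127.1186, K−S=0.0000, hold=0.0000 ⇒ V=0.0000 continue | (k=6,j=5): S=152.4304, K−S=0.0000, hold=0.0000 ⇒ V=0.0000 continue | (k=6,j=6): S=182.7822, K−S=0.0000, hold=0.0000 ⇒ V=0.0000 continue  boundary S*=73.7262
step 5: (k=5,j=0): S=67.3273, K−S=14.3927, hold=13.2982 ⇒ V=14.3927 exercise | (k=5,j=1): S=80.7334, K−S=0.9866, hold=3.7709 ⇒ V=3.7709 continue | (k=5,j=2): S=96.8090, K−S=0.0000, hold=0.1928 ⇒ V=0.1928 continue | (k=5,j=3): S=116.0855, K−S=0.0000, hold=0.0000 ⇒ V=0.0000 continue | (k=5,j=4): S=139.2004, K−S=0.0000, hold=0.0000 ⇒ V=0.0000 continue | (k=5,j=5): S=166.9178, K−S=0.0000, hold=0.0000 ⇒ V=0.0000 continue  boundary S*=67.3273
step 4: (k=4,j=0): S=73.7262, K−S=7.9938, hold=8.4155 ⇒ V=8.4155 continue | (k=4,j=1): S=88.4066, K−S=0.0000, hold=1.7718 ⇒ V=1.7718 continue | (k=4,j=2): S=106.0100, K−S=0.0000, hold=0.0852 ⇒ V=0.0852 continue | (k=4,j=3): S=127.1186, K−S=0.0000, hold=0.0000 ⇒ V=0.0000 continue | (k=4,j=4): S=152.4304, K−S=0.0000, hold=0.0000 ⇒ V=0.0000 continue  boundary S*=-
step 3: (k=3,j=0): S=80.7334, K−S=0.9866, hold=4.6847 ⇒ V=4.6847 continue | (k=3,j=1): S=96.8090, K−S=0.0000, hold=0.8296 ⇒ V=0.8296 continue | (k=3,j=2): S=116.0855, K−S=0.0000, hold=0.0377 ⇒ V=0.0377 continue | (k=3,j=3): S=139.2004, K−S=0.0000, hold=0.0000 ⇒ V=0.0000 continue  boundary S*=-
step 2: (k=2,j=0): S=88.4066, K−S=0.0000, hold=2.5225 ⇒ V=2.5225 continue | (k=2,j=1): S=106.0100, K−S=0.0000, hold=0.3872 ⇒ V=0.3872 continue | (k=2,j=2): S=127.1186, K−S=0.0000, hold=0.0166 ⇒ V=0.0166 continue  boundary S*=-
step 1: (k=1,j=0): S=96.8090, K−S=0.0000, hold=1.3259 ⇒ V=1.3259 continue | (k=1,j=1): S=116.0855, K−S=0.0000, hold=0.1802 ⇒ V=0.1802 continue  boundary S*=-
step 0: (k=0,j=0): S=106.0100, K−S=0.0000, hold=0.6842 ⇒ V=0.6842 continue  boundary S*=-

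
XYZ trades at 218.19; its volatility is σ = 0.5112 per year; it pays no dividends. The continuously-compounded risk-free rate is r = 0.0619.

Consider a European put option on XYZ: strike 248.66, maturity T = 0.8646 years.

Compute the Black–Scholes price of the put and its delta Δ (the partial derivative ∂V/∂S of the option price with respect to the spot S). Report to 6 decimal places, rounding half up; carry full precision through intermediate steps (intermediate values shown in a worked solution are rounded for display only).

price = 51.940360
Δ = -0.470007

σ√T = 0.5112·√0.8646 = 0.475334
d₁ = (ln(S/K) + (r+σ²/2)T) / (σ√T) = (ln(218.19/248.66) + (0.0619+0.5112²/2)·0.8646) / 0.475334 = (-0.130720 + 0.166490) / 0.475334 = 0.075251
d₂ = d₁ − σ√T = 0.075251 − 0.475334 = -0.400082
e^{−rT} = 0.947888
N(−d₁) = 0.470007,  N(−d₂) = 0.655452
Put price V = K·e^{−rT}·N(−d₂) − S·N(−d₁) = 154.491271 − 102.550911 = 51.940360
Δ = −N(−d₁) = -0.470007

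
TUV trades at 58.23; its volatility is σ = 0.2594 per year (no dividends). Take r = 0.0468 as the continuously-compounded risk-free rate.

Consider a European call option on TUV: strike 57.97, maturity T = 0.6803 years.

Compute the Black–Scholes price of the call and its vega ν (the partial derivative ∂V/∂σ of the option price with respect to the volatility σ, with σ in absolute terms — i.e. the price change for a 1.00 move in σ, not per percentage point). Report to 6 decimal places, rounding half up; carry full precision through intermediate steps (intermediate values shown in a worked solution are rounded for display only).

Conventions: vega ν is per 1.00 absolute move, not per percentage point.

price = 5.980340
ν = 18.440877

σ√T = 0.2594·√0.6803 = 0.213954
d₁ = (ln(S/K) + (r+σ²/2)T) / (σ√T) = (ln(58.23/57.97) + (0.0468+0.2594²/2)·0.6803) / 0.213954 = (0.004475 + 0.054726) / 0.213954 = 0.276701
d₂ = d₁ − σ√T = 0.276701 − 0.213954 = 0.062747
e^{−rT} = 0.968663
N(d₁) = 0.608995,  N(d₂) = 0.525016
Call price V = S·N(d₁) − K·e^{−rT}·N(d₂) = 35.461784 − 29.481444 = 5.980340
φ(d₁) = (1/√(2π))·e^{−d₁²/2} = 0.383959
ν = S·φ(d₁)·√T = 18.440877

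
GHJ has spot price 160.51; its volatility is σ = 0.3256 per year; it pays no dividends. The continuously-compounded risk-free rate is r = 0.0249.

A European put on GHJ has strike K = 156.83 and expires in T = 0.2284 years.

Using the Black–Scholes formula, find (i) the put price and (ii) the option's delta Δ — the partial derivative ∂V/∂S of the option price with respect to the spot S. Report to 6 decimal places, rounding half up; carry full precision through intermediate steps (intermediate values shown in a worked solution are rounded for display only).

price = 7.695996
Δ = -0.396119

σ√T = 0.3256·√0.2284 = 0.155608
d₁ = (ln(S/K) + (r+σ²/2)T) / (σ√T) = (ln(160.51/156.83) + (0.0249+0.3256²/2)·0.2284) / 0.155608 = (0.023194 + 0.017794) / 0.155608 = 0.263405
d₂ = d₁ − σ√T = 0.263405 − 0.155608 = 0.107797
e^{−rT} = 0.994329
N(−d₁) = 0.396119,  N(−d₂) = 0.457079
Put price V = K·e^{−rT}·N(−d₂) − S·N(−d₁) = 71.277104 − 63.581108 = 7.695996
Δ = −N(−d₁) = -0.396119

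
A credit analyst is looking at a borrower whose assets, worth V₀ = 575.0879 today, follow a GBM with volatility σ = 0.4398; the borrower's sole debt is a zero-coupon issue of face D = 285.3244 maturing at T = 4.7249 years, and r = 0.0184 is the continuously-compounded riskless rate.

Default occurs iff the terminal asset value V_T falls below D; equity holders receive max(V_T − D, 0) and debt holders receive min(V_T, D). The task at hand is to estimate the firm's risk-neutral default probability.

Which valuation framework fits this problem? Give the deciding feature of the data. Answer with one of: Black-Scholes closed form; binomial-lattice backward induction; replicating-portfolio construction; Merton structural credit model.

Key observation: assets follow a GBM and default happens iff V_T < 285.3244; valuing claims on that split (equity as a call, risky debt as the residual) is the structural model's definition.

framework: Merton structural credit model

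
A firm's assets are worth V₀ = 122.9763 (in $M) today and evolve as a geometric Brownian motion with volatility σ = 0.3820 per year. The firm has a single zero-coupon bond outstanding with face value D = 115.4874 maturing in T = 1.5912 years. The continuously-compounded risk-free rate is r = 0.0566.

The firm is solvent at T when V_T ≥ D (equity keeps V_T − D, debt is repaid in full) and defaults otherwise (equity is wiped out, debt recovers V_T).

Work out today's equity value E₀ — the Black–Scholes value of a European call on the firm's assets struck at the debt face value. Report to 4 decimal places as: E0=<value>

E0=31.5342

With assets at 122.9763 and a single debt payment of 115.4874 at 1.5912 years:
d₁ = [ln(V₀/D) + (r + σ²/2)T] / (σ√T)
   = [ln(122.9763/115.4874) + (0.0566 + 0.5·0.3820²)·1.5912] / (0.3820·√1.5912)
   = [0.062830 + 0.206159] / 0.481865 = 0.558225
d₂ = d₁ − σ√T = 0.558225 − 0.481865 = 0.076360
N(d₁) = 0.711655,  N(d₂) = 0.530433,  e^(−rT) = 0.913875
E₀ = V₀·N(d₁) − D·e^(−rT)·N(d₂)
   = 122.9763·0.711655 − 115.4874·0.913875·0.530433 = 31.534171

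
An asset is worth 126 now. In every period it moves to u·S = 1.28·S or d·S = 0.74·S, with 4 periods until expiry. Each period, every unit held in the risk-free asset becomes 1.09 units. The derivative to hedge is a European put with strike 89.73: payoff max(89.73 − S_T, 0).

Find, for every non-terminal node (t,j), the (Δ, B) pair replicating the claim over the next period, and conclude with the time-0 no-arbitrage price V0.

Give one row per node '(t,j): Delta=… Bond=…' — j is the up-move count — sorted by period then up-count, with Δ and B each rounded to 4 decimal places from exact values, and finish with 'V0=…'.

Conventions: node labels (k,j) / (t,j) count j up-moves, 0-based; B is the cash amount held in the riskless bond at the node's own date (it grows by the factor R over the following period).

Under the risk-neutral measure, an up-move has probability p* = (R−d)/(u−d) = 0.6481 and values discount at R = 1.09.
Payoffs at expiry: V(4,0)=51.9469, V(4,1)=24.3755, V(4,2)=0.0000, V(4,3)=0.0000, V(4,4)=0.0000
Node (3,0) S=51.0582: V=(p*·24.3755+(1−p*)·51.9469)/1.09=31.2629; Δ=(24.3755−51.9469)/(65.3545−37.7831)=-1.0000; B=V−Δ·S=82.3211
Node (3,1) S=88.3169: V=(p*·0.0000+(1−p*)·24.3755)/1.09=7.8684; Δ=(0.0000−24.3755)/(113.0457−65.3545)=-0.5111; B=V−Δ·S=53.0082
Node (3,2) S=152.7644: V=(p*·0.0000+(1−p*)·0.0000)/1.09=0.0000; Δ=(0.0000−0.0000)/(195.5385−113.0457)=0.0000; B=V−Δ·S=0.0000
Node (3,3) S=264.2412: V=(p*·0.0000+(1−p*)·0.0000)/1.09=0.0000; Δ=(0.0000−0.0000)/(338.2287−195.5385)=0.0000; B=V−Δ·S=0.0000
Node (2,0) S=68.9976: V=(p*·7.8684+(1−p*)·31.2629)/1.09=14.7704; Δ=(7.8684−31.2629)/(88.3169−51.0582)=-0.6279; B=V−Δ·S=58.0936
Node (2,1) S=119.3472: V=(p*·0.0000+(1−p*)·7.8684)/1.09=2.5399; Δ=(0.0000−7.8684)/(152.7644−88.3169)=-0.1221; B=V−Δ·S=17.1110
Node (2,2) S=206.4384: V=(p*·0.0000+(1−p*)·0.0000)/1.09=0.0000; Δ=(0.0000−0.0000)/(264.2412−152.7644)=0.0000; B=V−Δ·S=0.0000
Node (1,0) S=93.2400: V=(p*·2.5399+(1−p*)·14.7704)/1.09=6.2782; Δ=(2.5399−14.7704)/(119.3472−68.9976)=-0.2429; B=V−Δ·S=28.9273
Node (1,1) S=161.2800: V=(p*·0.0000+(1−p*)·2.5399)/1.09=0.8199; Δ=(0.0000−2.5399)/(206.4384−119.3472)=-0.0292; B=V−Δ·S=5.5234
Node (0,0) S=126.0000: V=(p*·0.8199+(1−p*)·6.2782)/1.09=2.5141; Δ=(0.8199−6.2782)/(161.2800−93.2400)=-0.0802; B=V−Δ·S=12.6222
Verification: the root portfolio costs Δ(0,0)·S0 + B(0,0) = 2.5141, matching V0.

(0,0): Delta=-0.0802 Bond=12.6222
(1,0): Delta=-0.2429 Bond=28.9273
(1,1): Delta=-0.0292 Bond=5.5234
(2,0): Delta=-0.6279 Bond=58.0936
(2,1): Delta=-0.1221 Bond=17.1110
(2,2): Delta=0.0000 Bond=0.0000
(3,0): Delta=-1.0000 Bond=82.3211
(3,1): Delta=-0.5111 Bond=53.0082
(3,2): Delta=0.0000 Bond=0.0000
(3,3): Delta=0.0000 Bond=0.0000
V0=2.5141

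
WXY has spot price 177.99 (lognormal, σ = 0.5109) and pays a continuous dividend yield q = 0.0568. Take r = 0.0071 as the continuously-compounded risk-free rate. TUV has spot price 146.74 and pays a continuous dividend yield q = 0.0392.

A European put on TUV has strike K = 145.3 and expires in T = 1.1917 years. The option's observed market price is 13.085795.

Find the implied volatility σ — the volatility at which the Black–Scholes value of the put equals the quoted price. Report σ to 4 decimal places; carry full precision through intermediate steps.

sigma = 0.1773

At σ = 0.1773 the Black–Scholes value reproduces the quote:
σ√T = 0.1773·√1.1917 = 0.193550
d₁ = (ln(S/K) + (r−q+σ²/2)T) / (σ√T) = (ln(146.74/145.3) + (0.0071−0.0392+0.1773²/2)·1.1917) / 0.193550 = (0.009862 − 0.019523) / 0.193550 = -0.049915
d₂ = d₁ − σ√T = -0.049915 − 0.193550 = -0.243465
e^{−rT} = 0.991575
e^{−qT} = 0.954360
N(−d₁) = 0.519905,  N(−d₂) = 0.596177
V = K·e^{−rT}·N(−d₂) − S·e^{−qT}·N(−d₁) = 85.894732 − 72.808937 = 13.085795 (matching the quote); vega is positive throughout, so no other σ reproduces this price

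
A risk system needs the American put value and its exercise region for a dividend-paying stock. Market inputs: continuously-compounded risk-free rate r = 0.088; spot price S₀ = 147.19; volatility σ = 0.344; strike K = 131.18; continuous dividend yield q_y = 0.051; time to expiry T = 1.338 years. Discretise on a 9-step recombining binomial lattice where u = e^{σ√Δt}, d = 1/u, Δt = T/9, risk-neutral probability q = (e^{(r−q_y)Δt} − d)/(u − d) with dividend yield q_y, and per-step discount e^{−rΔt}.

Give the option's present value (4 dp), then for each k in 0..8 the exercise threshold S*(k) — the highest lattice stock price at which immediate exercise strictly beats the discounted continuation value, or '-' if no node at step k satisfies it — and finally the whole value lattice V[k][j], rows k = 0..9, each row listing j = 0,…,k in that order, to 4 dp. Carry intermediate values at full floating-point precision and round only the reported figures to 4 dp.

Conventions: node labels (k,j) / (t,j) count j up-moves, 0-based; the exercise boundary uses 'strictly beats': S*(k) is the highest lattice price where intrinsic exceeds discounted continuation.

price = 11.7931
boundary = - - - - 86.5892 75.8334 86.5892 98.8707 112.8941
tree:
11.7931
17.1889 6.4419
24.3892 10.0871 2.7856
33.5560 15.4157 4.7604 0.7858
44.5908 22.8671 8.0023 1.4823 0.0752
55.3466 32.6845 13.1688 2.7896 0.1487 0.0000
64.7664 44.5908 21.0565 5.2364 0.2941 0.0000 0.0000
73.0161 55.3466 32.3093 9.8009 0.5815 0.0000 0.0000 0.0000
80.2411 64.7664 44.5908 18.2859 1.1498 0.0000 0.0000 0.0000 0.0000
86.5686 73.0161 55.3466 32.3093 2.2735 0.0000 0.0000 0.0000 0.0000 0.0000

params: Δt=0.14867 u=1.14184 d=0.87578 q=0.48762 e^(-rΔt)=0.98700
t_9 payoffs: 86.5686 73.0161 55.3466 32.3093 2.2735 0.0000 0.0000 0.0000 0.0000 0.0000
t_8: node(8,0) S=50.9389 payoff=80.2411 vs cont=78.9208 → 80.2411 [stop]  node(8,1) S=66.4136 payoff=64.7664 vs cont=63.5631 → 64.7664 [stop]  node(8,2) S=86.5892 payoff=44.5908 vs cont=43.5398 → 44.5908 [stop]  node(8,3) S=112.8941 payoff=18.2859 vs cont=17.4337 → 18.2859 [stop]  node(8,4) S=147.1900 payoff=0.0000 vs cont=1.1498 → 1.1498 [wait]  node(8,5) S=191.9046 payoff=0.0000 vs cont=0.0000 → 0.0000 [wait]  node(8,6) S=250.2031 payoff=0.0000 vs cont=0.0000 → 0.0000 [wait]  node(8,7) S=326.2119 payoff=0.0000 vs cont=0.0000 → 0.0000 [wait]  node(8,8) S=425.3114 payoff=0.0000 vs cont=0.0000 → 0.0000 [wait]  ⇒ S*(8)=112.8941
t_7: node(7,0) S=58.1639 payoff=73.0161 vs cont=71.7505 → 73.0161 [stop]  node(7,1) S=75.8334 payoff=55.3466 vs cont=54.2144 → 55.3466 [stop]  node(7,2) S=98.8707 payoff=32.3093 vs cont=31.3511 → 32.3093 [stop]  node(7,3) S=128.9065 payoff=2.2735 vs cont=9.8009 → 9.8009 [wait]  node(7,4) S=168.0668 payoff=0.0000 vs cont=0.5815 → 0.5815 [wait]  node(7,5) S=219.1236 payoff=0.0000 vs cont=0.0000 → 0.0000 [wait]  node(7,6) S=285.6908 payoff=0.0000 vs cont=0.0000 → 0.0000 [wait]  node(7,7) S=372.4804 payoff=0.0000 vs cont=0.0000 → 0.0000 [wait]  ⇒ S*(7)=98.8707
t_6: node(6,0) S=66.4136 payoff=64.7664 vs cont=63.5631 → 64.7664 [stop]  node(6,1) S=86.5892 payoff=44.5908 vs cont=43.5398 → 44.5908 [stop]  node(6,2) S=112.8941 payoff=18.2859 vs cont=21.0565 → 21.0565 [wait]  node(6,3) S=147.1900 payoff=0.0000 vs cont=5.2364 → 5.2364 [wait]  node(6,4) S=191.9046 payoff=0.0000 vs cont=0.2941 → 0.2941 [wait]  node(6,5) S=250.2031 payoff=0.0000 vs cont=0.0000 → 0.0000 [wait]  node(6,6) S=326.2119 payoff=0.0000 vs cont=0.0000 → 0.0000 [wait]  ⇒ S*(6)=86.5892
t_5: node(5,0) S=75.8334 payoff=55.3466 vs cont=54.2144 → 55.3466 [stop]  node(5,1) S=98.8707 payoff=32.3093 vs cont=32.6845 → 32.6845 [wait]  node(5,2) S=128.9065 payoff=2.2735 vs cont=13.1688 → 13.1688 [wait]  node(5,3) S=168.0668 payoff=0.0000 vs cont=2.7896 → 2.7896 [wait]  node(5,4) S=219.1236 payoff=0.0000 vs cont=0.1487 → 0.1487 [wait]  node(5,5) S=285.6908 payoff=0.0000 vs cont=0.0000 → 0.0000 [wait]  ⇒ S*(5)=75.8334
t_4: node(4,0) S=86.5892 payoff=44.5908 vs cont=43.7204 → 44.5908 [stop]  node(4,1) S=112.8941 payoff=18.2859 vs cont=22.8671 → 22.8671 [wait]  node(4,2) S=147.1900 payoff=0.0000 vs cont=8.0023 → 8.0023 [wait]  node(4,3) S=191.9046 payoff=0.0000 vs cont=1.4823 → 1.4823 [wait]  node(4,4) S=250.2031 payoff=0.0000 vs cont=0.0752 → 0.0752 [wait]  ⇒ S*(4)=86.5892
t_3: node(3,0) S=98.8707 payoff=32.3093 vs cont=33.5560 → 33.5560 [wait]  node(3,1) S=128.9065 payoff=2.2735 vs cont=15.4157 → 15.4157 [wait]  node(3,2) S=168.0668 payoff=0.0000 vs cont=4.7604 → 4.7604 [wait]  node(3,3) S=219.1236 payoff=0.0000 vs cont=0.7858 → 0.7858 [wait]  ⇒ S*(3)=-
t_2: node(2,0) S=112.8941 payoff=18.2859 vs cont=24.3892 → 24.3892 [wait]  node(2,1) S=147.1900 payoff=0.0000 vs cont=10.0871 → 10.0871 [wait]  node(2,2) S=191.9046 payoff=0.0000 vs cont=2.7856 → 2.7856 [wait]  ⇒ S*(2)=-
t_1: node(1,0) S=128.9065 payoff=2.2735 vs cont=17.1889 → 17.1889 [wait]  node(1,1) S=168.0668 payoff=0.0000 vs cont=6.4419 → 6.4419 [wait]  ⇒ S*(1)=-
t_0: node(0,0) S=147.1900 payoff=0.0000 vs cont=11.7931 → 11.7931 [wait]  ⇒ S*(0)=-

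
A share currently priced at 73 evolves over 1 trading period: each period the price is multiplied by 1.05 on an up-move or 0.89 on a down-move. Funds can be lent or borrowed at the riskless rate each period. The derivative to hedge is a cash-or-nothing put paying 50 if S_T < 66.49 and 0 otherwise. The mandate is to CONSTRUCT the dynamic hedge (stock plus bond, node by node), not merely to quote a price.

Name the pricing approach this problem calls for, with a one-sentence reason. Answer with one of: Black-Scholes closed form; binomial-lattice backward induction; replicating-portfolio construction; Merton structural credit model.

Key observation: the task asks for the hedge itself — share and bond holdings at every node of the 1-period tree on spot 73 with factors 1.05/0.89 — which is exactly what the replicating-portfolio construction produces.

framework: replicating-portfolio construction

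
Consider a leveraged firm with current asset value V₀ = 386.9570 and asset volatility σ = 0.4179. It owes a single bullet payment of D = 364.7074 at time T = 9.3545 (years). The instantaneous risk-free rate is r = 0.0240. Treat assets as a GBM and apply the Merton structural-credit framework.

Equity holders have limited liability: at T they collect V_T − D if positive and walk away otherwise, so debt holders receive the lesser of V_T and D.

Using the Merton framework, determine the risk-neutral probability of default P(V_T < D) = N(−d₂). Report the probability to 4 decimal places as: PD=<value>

Work the structural quantities from V₀ = 386.9570 against face 364.7074:
d₁ = [ln(V₀/D) + (r + σ²/2)T] / (σ√T)
   = [ln(386.9570/364.7074) + (0.0240 + 0.5·0.4179²)·9.3545] / (0.4179·√9.3545)
   = [0.059218 + 1.041345] / 1.278152 = 0.861058
d₂ = d₁ − σ√T = 0.861058 − 1.278152 = -0.417095
risk-neutral PD = N(−d₂) = N(0.417095) = 0.661695

PD=0.6617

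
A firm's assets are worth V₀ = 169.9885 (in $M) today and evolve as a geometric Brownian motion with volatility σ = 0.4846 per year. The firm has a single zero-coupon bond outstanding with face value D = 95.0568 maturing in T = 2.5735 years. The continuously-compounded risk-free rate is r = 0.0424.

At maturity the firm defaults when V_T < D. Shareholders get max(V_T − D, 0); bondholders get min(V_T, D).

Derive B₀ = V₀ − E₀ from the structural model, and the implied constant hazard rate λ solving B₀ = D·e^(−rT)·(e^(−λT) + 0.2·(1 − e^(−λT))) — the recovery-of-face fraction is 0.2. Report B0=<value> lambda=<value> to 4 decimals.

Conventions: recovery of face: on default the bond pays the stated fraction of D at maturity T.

B0=76.0566 lambda=0.0561

Equity is a call on the firm's assets struck at D = 95.0568:
d₁ = [ln(V₀/D) + (r + σ²/2)T] / (σ√T)
   = [ln(169.9885/95.0568) + (0.0424 + 0.5·0.4846²)·2.5735] / (0.4846·√2.5735)
   = [0.581256 + 0.411293] / 0.777402 = 1.276752
d₂ = d₁ − σ√T = 1.276752 − 0.777402 = 0.499350
N(d₁) = 0.899155,  N(d₂) = 0.691234,  e^(−rT) = 0.896626
E₀ = V₀·N(d₁) − D·e^(−rT)·N(d₂)
   = 169.9885·0.899155 − 95.0568·0.896626·0.691234 = 93.931900
B₀ = V₀ − E₀ = 169.9885 − 93.931900 = 76.056600
e^(−λT) = (B₀·e^(rT)/D − 0.2)/(1 − 0.2) = (76.0566·1.115292/95.0568 − 0.2)/0.8 = 0.86545584
λ = −ln(0.86545584)/2.5735 = 0.056149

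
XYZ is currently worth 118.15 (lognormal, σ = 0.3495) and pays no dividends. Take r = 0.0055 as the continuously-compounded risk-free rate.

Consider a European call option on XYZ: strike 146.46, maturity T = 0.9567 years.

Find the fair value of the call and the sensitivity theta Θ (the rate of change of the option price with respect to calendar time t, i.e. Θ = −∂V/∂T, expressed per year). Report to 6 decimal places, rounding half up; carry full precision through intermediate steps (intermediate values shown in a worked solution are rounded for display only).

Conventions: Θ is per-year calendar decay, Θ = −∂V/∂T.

σ√T = 0.3495·√0.9567 = 0.341850
d₁ = (ln(S/K) + (r+σ²/2)T) / (σ√T) = (ln(118.15/146.46) + (0.0055+0.3495²/2)·0.9567) / 0.341850 = (-0.214797 + 0.063692) / 0.341850 = -0.442022
d₂ = d₁ − σ√T = -0.442022 − 0.341850 = -0.783871
e^{−rT} = 0.994752
N(d₁) = 0.329237,  N(d₂) = 0.216558
Call price V = S·N(d₁) − K·e^{−rT}·N(d₂) = 38.899323 − 31.550607 = 7.348716
φ(d₁) = (1/√(2π))·e^{−d₁²/2} = 0.361812
Θ = −S·φ(d₁)·σ/(2√T) − r·K·e^{−rT}·N(d₂) = −7.637411 − 0.173528 = -7.810940

price = 7.348716
Θ = -7.810940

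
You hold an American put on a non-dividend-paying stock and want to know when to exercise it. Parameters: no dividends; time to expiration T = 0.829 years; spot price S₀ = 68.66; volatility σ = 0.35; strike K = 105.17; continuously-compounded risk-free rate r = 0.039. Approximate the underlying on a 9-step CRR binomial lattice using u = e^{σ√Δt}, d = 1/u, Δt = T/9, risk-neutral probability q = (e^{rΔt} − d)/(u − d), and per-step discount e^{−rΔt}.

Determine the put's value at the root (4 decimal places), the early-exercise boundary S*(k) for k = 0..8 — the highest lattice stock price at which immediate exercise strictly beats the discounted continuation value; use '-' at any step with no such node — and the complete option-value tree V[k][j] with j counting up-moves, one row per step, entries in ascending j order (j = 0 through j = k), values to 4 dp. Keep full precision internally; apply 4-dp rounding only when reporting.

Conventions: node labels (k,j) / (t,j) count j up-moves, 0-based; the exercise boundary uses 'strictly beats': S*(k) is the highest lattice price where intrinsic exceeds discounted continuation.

Δt=0.09211, u=1.11207, d=0.89922, q=0.49038, disc=e^(-rΔt)=0.99641
k=9 terminal: V=max(K-S,0) → 78.7757 72.5281 64.8017 55.2464 43.4294 28.8152 10.7418 0.0000 0.0000 0.0000
k=8: j=0 S=29.3523 intr=75.8177 cont=75.4405 V=75.8177[EX]; j=1 S=36.3001 intr=68.8699 cont=68.4928 V=68.8699[EX]; j=2 S=44.8924 intr=60.2776 cont=59.9004 V=60.2776[EX]; j=3 S=55.5186 intr=49.6514 cont=49.2743 V=49.6514[EX]; j=4 S=68.6600 intr=36.5100 cont=36.1329 V=36.5100[EX]; j=5 S=84.9120 intr=20.2580 cont=19.8809 V=20.2580[EX]; j=6 S=105.0109 intr=0.1591 cont=5.4546 V=5.4546[hold]; j=7 S=129.8673 intr=0.0000 cont=0.0000 V=0.0000[hold]; j=8 S=160.6072 intr=0.0000 cont=0.0000 V=0.0000[hold]  S*(8)=84.9120
k=7: j=0 S=32.6419 intr=72.5281 cont=72.1510 V=72.5281[EX]; j=1 S=40.3683 intr=64.8017 cont=64.4246 V=64.8017[EX]; j=2 S=49.9236 intr=55.2464 cont=54.8693 V=55.2464[EX]; j=3 S=61.7406 intr=43.4294 cont=43.0522 V=43.4294[EX]; j=4 S=76.3548 intr=28.8152 cont=28.4381 V=28.8152[EX]; j=5 S=94.4282 intr=10.7418 cont=12.9522 V=12.9522[hold]; j=6 S=116.7796 intr=0.0000 cont=2.7698 V=2.7698[hold]; j=7 S=144.4217 intr=0.0000 cont=0.0000 V=0.0000[hold]  S*(7)=76.3548
k=6: j=0 S=36.3001 intr=68.8699 cont=68.4928 V=68.8699[EX]; j=1 S=44.8924 intr=60.2776 cont=59.9004 V=60.2776[EX]; j=2 S=55.5186 intr=49.6514 cont=49.2743 V=49.6514[EX]; j=3 S=68.6600 intr=36.5100 cont=36.1329 V=36.5100[EX]; j=4 S=84.9120 intr=20.2580 cont=20.9609 V=20.9609[hold]; j=5 S=105.0109 intr=0.1591 cont=7.9305 V=7.9305[hold]; j=6 S=129.8673 intr=0.0000 cont=1.4065 V=1.4065[hold]  S*(6)=68.6600
k=5: j=0 S=40.3683 intr=64.8017 cont=64.4246 V=64.8017[EX]; j=1 S=49.9236 intr=55.2464 cont=54.8693 V=55.2464[EX]; j=2 S=61.7406 intr=43.4294 cont=43.0522 V=43.4294[EX]; j=3 S=76.3548 intr=28.8152 cont=28.7815 V=28.8152[EX]; j=4 S=94.4282 intr=10.7418 cont=14.5188 V=14.5188[hold]; j=5 S=116.7796 intr=0.0000 cont=4.7143 V=4.7143[hold]  S*(5)=76.3548
k=4: j=0 S=44.8924 intr=60.2776 cont=59.9004 V=60.2776[EX]; j=1 S=55.5186 intr=49.6514 cont=49.2743 V=49.6514[EX]; j=2 S=68.6600 intr=36.5100 cont=36.1329 V=36.5100[EX]; j=3 S=84.9120 intr=20.2580 cont=21.7264 V=21.7264[hold]; j=4 S=105.0109 intr=0.1591 cont=9.6761 V=9.6761[hold]  S*(4)=68.6600
k=3: j=0 S=49.9236 intr=55.2464 cont=54.8693 V=55.2464[EX]; j=1 S=61.7406 intr=43.4294 cont=43.0522 V=43.4294[EX]; j=2 S=76.3548 intr=28.8152 cont=29.1555 V=29.1555[hold]; j=3 S=94.4282 intr=10.7418 cont=15.7605 V=15.7605[hold]  S*(3)=61.7406
k=2: j=0 S=55.5186 intr=49.6514 cont=49.2743 V=49.6514[EX]; j=1 S=68.6600 intr=36.5100 cont=36.2992 V=36.5100[EX]; j=2 S=84.9120 intr=20.2580 cont=22.5059 V=22.5059[hold]  S*(2)=68.6600
k=1: j=0 S=61.7406 intr=43.4294 cont=43.0522 V=43.4294[EX]; j=1 S=76.3548 intr=28.8152 cont=29.5364 V=29.5364[hold]  S*(1)=61.7406
k=0: j=0 S=68.6600 intr=36.5100 cont=36.4853 V=36.5100[EX]  S*(0)=68.6600

price = 36.5100
boundary = 68.6600 61.7406 68.6600 61.7406 68.6600 76.3548 68.6600 76.3548 84.9120
tree:
36.5100
43.4294 29.5364
49.6514 36.5100 22.5059
55.2464 43.4294 29.1555 15.7605
60.2776 49.6514 36.5100 21.7264 9.6761
64.8017 55.2464 43.4294 28.8152 14.5188 4.7143
68.8699 60.2776 49.6514 36.5100 20.9609 7.9305 1.4065
72.5281 64.8017 55.2464 43.4294 28.8152 12.9522 2.7698 0.0000
75.8177 68.8699 60.2776 49.6514 36.5100 20.2580 5.4546 0.0000 0.0000
78.7757 72.5281 64.8017 55.2464 43.4294 28.8152 10.7418 0.0000 0.0000 0.0000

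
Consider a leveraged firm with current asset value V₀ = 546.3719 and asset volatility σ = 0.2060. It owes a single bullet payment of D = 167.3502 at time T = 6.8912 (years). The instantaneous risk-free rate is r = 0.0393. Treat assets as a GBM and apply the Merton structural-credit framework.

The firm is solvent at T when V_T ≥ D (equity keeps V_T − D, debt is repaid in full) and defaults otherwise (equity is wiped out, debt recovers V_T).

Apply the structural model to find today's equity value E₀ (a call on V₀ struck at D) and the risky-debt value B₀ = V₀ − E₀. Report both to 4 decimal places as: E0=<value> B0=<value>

Apply the equity-as-call identities (strike 167.3502, horizon 6.8912 years):
d₁ = [ln(V₀/D) + (r + σ²/2)T] / (σ√T)
   = [ln(546.3719/167.3502) + (0.0393 + 0.5·0.2060²)·6.8912] / (0.2060·√6.8912)
   = [1.183211 + 0.417042] / 0.540773 = 2.959198
d₂ = d₁ − σ√T = 2.959198 − 0.540773 = 2.418425
N(d₁) = 0.998458,  N(d₂) = 0.992206,  e^(−rT) = 0.762751
E₀ = V₀·N(d₁) − D·e^(−rT)·N(d₂)
   = 546.3719·0.998458 − 167.3502·0.762751·0.992206 = 418.877683
B₀ = V₀ − E₀ = 546.3719 − 418.877683 = 127.494217

E0=418.8777 B0=127.4942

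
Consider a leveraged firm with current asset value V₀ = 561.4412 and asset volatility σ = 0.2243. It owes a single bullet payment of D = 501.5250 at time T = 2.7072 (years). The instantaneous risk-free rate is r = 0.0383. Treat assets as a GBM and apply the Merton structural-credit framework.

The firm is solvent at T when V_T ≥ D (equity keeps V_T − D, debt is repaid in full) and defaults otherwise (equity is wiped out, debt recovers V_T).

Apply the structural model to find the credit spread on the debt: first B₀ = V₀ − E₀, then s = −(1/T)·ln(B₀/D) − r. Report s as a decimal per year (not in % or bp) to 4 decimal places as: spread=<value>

Apply the equity-as-call identities (strike 501.5250, horizon 2.7072 years):
d₁ = [ln(V₀/D) + (r + σ²/2)T] / (σ√T)
   = [ln(561.4412/501.5250) + (0.0383 + 0.5·0.2243²)·2.7072] / (0.2243·√2.7072)
   = [0.112854 + 0.171786] / 0.369054 = 0.771269
d₂ = d₁ − σ√T = 0.771269 − 0.369054 = 0.402215
N(d₁) = 0.779726,  N(d₂) = 0.656237,  e^(−rT) = 0.901509
E₀ = V₀·N(d₁) − D·e^(−rT)·N(d₂)
   = 561.4412·0.779726 − 501.5250·0.901509·0.656237 = 141.066504
B₀ = V₀ − E₀ = 561.4412 − 141.066504 = 420.374696
spread = −(1/T)·ln(B₀/D) − r = −(1/2.7072)·ln(420.374696/501.5250) − 0.0383 = 0.02689910

spread=0.0269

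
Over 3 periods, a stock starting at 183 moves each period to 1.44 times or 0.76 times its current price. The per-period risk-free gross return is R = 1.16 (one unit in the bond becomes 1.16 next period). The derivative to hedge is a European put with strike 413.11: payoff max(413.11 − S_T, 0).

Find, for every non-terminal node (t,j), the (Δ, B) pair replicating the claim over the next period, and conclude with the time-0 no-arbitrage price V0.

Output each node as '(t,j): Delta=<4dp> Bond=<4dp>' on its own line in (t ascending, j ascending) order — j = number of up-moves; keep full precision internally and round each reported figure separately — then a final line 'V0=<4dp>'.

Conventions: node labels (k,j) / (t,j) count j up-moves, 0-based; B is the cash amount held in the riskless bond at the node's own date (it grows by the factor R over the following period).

(0,0): Delta=-0.7245 Bond=231.6293
(1,0): Delta=-1.0000 Bond=307.0080
(1,1): Delta=-0.6227 Bond=241.8674
(2,0): Delta=-1.0000 Bond=356.1293
(2,1): Delta=-1.0000 Bond=356.1293
(2,2): Delta=-0.4833 Bond=227.6721
V0=99.0477

No-arbitrage ⇒ martingale measure with p* = (R−d)/(u−d) = 0.5882.
Terminal payoffs: V(3,0)=332.7774, V(3,1)=260.9008, V(3,2)=124.7137, V(3,3)=0.0000
(2,0): S=105.7008. Δ = (V_up−V_dn)/(S_up−S_dn) = (260.9008−332.7774)/(152.2092−80.3326) = -1.0000. V = [p*·260.9008 + (1−p*)·332.7774]/1.16 = 250.4285. B = V − Δ·S = 356.1293.
(2,1): S=200.2752. Δ = (V_up−V_dn)/(S_up−S_dn) = (124.7137−260.9008)/(288.3963−152.2092) = -1.0000. V = [p*·124.7137 + (1−p*)·260.9008]/1.16 = 155.8541. B = V − Δ·S = 356.1293.
(2,2): S=379.4688. Δ = (V_up−V_dn)/(S_up−S_dn) = (0.0000−124.7137)/(546.4351−288.3963) = -0.4833. V = [p*·0.0000 + (1−p*)·124.7137]/1.16 = 44.2696. B = V − Δ·S = 227.6721.
(1,0): S=139.0800. Δ = (V_up−V_dn)/(S_up−S_dn) = (155.8541−250.4285)/(200.2752−105.7008) = -1.0000. V = [p*·155.8541 + (1−p*)·250.4285]/1.16 = 167.9280. B = V − Δ·S = 307.0080.
(1,1): S=263.5200. Δ = (V_up−V_dn)/(S_up−S_dn) = (44.2696−155.8541)/(379.4688−200.2752) = -0.6227. V = [p*·44.2696 + (1−p*)·155.8541]/1.16 = 77.7725. B = V − Δ·S = 241.8674.
(0,0): S=183.0000. Δ = (V_up−V_dn)/(S_up−S_dn) = (77.7725−167.9280)/(263.5200−139.0800) = -0.7245. V = [p*·77.7725 + (1−p*)·167.9280]/1.16 = 99.0477. B = V − Δ·S = 231.6293.
Verification: the root portfolio costs Δ(0,0)·S0 + B(0,0) = 99.0477, matching V0.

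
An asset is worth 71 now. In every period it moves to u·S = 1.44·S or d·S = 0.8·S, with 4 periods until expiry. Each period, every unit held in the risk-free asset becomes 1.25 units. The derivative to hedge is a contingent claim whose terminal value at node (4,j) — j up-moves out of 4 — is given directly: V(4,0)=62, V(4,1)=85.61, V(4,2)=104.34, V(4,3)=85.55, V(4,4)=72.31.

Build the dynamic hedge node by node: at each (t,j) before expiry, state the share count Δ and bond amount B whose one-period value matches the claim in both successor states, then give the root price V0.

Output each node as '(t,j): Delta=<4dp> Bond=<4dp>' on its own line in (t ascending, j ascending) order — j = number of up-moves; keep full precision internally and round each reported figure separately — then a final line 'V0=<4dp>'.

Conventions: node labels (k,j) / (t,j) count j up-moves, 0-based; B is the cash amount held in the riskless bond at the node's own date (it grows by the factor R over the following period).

(0,0): Delta=-0.0989 Bond=42.6756
(1,0): Delta=0.0108 Bond=47.1170
(1,1): Delta=-0.1246 Bond=55.9739
(2,0): Delta=0.5551 Bond=34.1615
(2,1): Delta=-0.1169 Bond=69.3399
(2,2): Delta=-0.1264 Bond=70.2322
(3,0): Delta=1.0148 Bond=25.9900
(3,1): Delta=0.4473 Bond=49.7580
(3,2): Delta=-0.2493 Bond=102.2620
(3,3): Delta=-0.0976 Bond=81.6800
V0=35.6548

No-arbitrage ⇒ martingale measure with p* = (R−d)/(u−d) = 0.7031.
At maturity the claim pays: V(4,0)=62.0000, V(4,1)=85.6100, V(4,2)=104.3400, V(4,3)=85.5500, V(4,4)=72.3100
  t=3,j=0: stock 36.3520 → up 52.3469 (V=85.6100), down 29.0816 (V=62.0000). Price 62.8806; hedge Δ=1.0148, bond B=25.9900.
  t=3,j=1: stock 65.4336 → up 94.2244 (V=104.3400), down 52.3469 (V=85.6100). Price 79.0236; hedge Δ=0.4473, bond B=49.7580.
  t=3,j=2: stock 117.7805 → up 169.6039 (V=85.5500), down 94.2244 (V=104.3400). Price 72.9026; hedge Δ=-0.2493, bond B=102.2620.
  t=3,j=3: stock 212.0049 → up 305.2870 (V=72.3100), down 169.6039 (V=85.5500). Price 60.9925; hedge Δ=-0.0976, bond B=81.6800.
  t=2,j=0: stock 45.4400 → up 65.4336 (V=79.0236), down 36.3520 (V=62.8806). Price 59.3849; hedge Δ=0.5551, bond B=34.1615.
  t=2,j=1: stock 81.7920 → up 117.7805 (V=72.9026), down 65.4336 (V=79.0236). Price 59.7758; hedge Δ=-0.1169, bond B=69.3399.
  t=2,j=2: stock 147.2256 → up 212.0049 (V=60.9925), down 117.7805 (V=72.9026). Price 51.6227; hedge Δ=-0.1264, bond B=70.2322.
  t=1,j=0: stock 56.8000 → up 81.7920 (V=59.7758), down 45.4400 (V=59.3849). Price 47.7278; hedge Δ=0.0108, bond B=47.1170.
  t=1,j=1: stock 102.2400 → up 147.2256 (V=51.6227), down 81.7920 (V=59.7758). Price 43.2345; hedge Δ=-0.1246, bond B=55.9739.
  t=0,j=0: stock 71.0000 → up 102.2400 (V=43.2345), down 56.8000 (V=47.7278). Price 35.6548; hedge Δ=-0.0989, bond B=42.6756.
Sanity check at the root: Δ(0,0)·S0 + B(0,0) reproduces V0 = 35.6548.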